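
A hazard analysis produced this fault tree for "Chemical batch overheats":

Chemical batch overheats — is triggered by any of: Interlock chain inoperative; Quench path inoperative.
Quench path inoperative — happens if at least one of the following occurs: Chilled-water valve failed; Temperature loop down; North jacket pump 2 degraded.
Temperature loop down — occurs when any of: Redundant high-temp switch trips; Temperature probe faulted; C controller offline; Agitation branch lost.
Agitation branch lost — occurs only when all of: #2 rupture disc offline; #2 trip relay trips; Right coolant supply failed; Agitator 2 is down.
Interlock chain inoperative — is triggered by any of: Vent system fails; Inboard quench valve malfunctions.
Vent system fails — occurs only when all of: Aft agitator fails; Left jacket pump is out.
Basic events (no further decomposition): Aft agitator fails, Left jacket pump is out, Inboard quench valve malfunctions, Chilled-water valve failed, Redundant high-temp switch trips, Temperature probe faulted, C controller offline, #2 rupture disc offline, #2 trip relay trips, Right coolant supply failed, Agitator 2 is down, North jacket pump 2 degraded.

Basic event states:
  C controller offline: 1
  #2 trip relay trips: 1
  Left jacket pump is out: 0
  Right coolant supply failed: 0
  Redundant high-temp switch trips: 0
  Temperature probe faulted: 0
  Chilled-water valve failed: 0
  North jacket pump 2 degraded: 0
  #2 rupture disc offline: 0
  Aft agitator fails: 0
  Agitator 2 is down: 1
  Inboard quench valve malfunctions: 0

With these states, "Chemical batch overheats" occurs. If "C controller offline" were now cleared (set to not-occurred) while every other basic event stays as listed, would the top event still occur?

Counterfactual: set "C controller offline" to not occurred.
Vent system fails [AND]: Aft agitator fails=not, Left jacket pump is out=not → not all inputs occur → does not occur.
Interlock chain inoperative [OR]: Vent system fails=not, Inboard quench valve malfunctions=not → no input occurs → does not occur.
Agitation branch lost [AND]: #2 rupture disc offline=not, #2 trip relay trips=occurs, Right coolant supply failed=not, Agitator 2 is down=occurs → not all inputs occur → does not occur.
Temperature loop down [OR]: Redundant high-temp switch trips=not, Temperature probe faulted=not, C controller offline=not, Agitation branch lost=not → no input occurs → does not occur.
Quench path inoperative [OR]: Chilled-water valve failed=not, Temperature loop down=not, North jacket pump 2 degraded=not → no input occurs → does not occur.
Chemical batch overheats [OR]: Interlock chain inoperative=not, Quench path inoperative=not → no input occurs → does not occur.

No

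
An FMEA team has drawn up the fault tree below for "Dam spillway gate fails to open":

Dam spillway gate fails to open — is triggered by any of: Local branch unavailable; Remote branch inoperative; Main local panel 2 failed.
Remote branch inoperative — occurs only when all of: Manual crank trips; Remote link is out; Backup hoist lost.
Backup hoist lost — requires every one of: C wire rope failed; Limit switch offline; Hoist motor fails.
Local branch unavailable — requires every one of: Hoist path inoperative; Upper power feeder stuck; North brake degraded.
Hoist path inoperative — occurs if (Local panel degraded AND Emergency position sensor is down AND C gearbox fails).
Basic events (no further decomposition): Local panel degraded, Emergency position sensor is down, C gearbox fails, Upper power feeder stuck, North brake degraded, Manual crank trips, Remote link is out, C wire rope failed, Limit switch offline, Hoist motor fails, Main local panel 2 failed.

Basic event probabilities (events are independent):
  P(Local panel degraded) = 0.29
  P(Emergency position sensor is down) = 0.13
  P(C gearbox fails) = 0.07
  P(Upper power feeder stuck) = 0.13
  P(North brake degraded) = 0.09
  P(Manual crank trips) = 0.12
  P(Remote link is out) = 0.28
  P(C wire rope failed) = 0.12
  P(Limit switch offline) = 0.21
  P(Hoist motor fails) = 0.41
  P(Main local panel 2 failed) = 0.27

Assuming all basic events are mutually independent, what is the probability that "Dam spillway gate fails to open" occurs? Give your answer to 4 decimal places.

0.2703

P(Hoist path inoperative) [AND] = 0.29 × 0.13 × 0.07 = 0.002639
P(Local branch unavailable) [AND] = 0.002639 × 0.13 × 0.09 = 0.000031
P(Backup hoist lost) [AND] = 0.12 × 0.21 × 0.41 = 0.010332
P(Remote branch inoperative) [AND] = 0.12 × 0.28 × 0.010332 = 0.000347
P(Dam spillway gate fails to open) [OR] = 1 − (1−0.000031) × (1−0.000347) × (1−0.27) = 0.270276
Rounded to 4 decimal places: P(Dam spillway gate fails to open) ≈ 0.2703.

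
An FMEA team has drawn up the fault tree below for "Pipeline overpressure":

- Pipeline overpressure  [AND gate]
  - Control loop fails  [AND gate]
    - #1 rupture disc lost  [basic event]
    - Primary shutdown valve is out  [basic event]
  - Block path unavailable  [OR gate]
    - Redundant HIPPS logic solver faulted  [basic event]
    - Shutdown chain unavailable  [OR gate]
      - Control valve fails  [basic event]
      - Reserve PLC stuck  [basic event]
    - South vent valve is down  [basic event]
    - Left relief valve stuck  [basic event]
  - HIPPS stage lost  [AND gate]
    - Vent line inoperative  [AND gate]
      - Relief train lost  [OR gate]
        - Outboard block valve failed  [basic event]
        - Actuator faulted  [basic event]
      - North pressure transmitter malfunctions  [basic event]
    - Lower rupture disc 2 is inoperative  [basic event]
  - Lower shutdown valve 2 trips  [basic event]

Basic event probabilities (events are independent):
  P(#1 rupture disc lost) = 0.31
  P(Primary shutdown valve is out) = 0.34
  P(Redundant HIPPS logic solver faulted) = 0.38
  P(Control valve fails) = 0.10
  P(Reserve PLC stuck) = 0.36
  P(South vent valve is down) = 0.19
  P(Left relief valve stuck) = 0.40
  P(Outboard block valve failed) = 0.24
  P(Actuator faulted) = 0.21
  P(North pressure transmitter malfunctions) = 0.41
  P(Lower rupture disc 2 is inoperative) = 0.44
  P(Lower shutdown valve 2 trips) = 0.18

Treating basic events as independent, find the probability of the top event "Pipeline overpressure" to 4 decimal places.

P(Control loop fails) [AND] = 0.31 × 0.34 = 0.105400
P(Shutdown chain unavailable) [OR] = 1 − (1−0.10) × (1−0.36) = 0.424000
P(Block path unavailable) [OR] = 1 − (1−0.38) × (1−0.424000) × (1−0.19) × (1−0.40) = 0.826440
P(Relief train lost) [OR] = 1 − (1−0.24) × (1−0.21) = 0.399600
P(Vent line inoperative) [AND] = 0.399600 × 0.41 = 0.163836
P(HIPPS stage lost) [AND] = 0.163836 × 0.44 = 0.072088
P(Pipeline overpressure) [AND] = 0.105400 × 0.826440 × 0.072088 × 0.18 = 0.001130
Rounded to 4 decimal places: P(Pipeline overpressure) ≈ 0.0011.

0.0011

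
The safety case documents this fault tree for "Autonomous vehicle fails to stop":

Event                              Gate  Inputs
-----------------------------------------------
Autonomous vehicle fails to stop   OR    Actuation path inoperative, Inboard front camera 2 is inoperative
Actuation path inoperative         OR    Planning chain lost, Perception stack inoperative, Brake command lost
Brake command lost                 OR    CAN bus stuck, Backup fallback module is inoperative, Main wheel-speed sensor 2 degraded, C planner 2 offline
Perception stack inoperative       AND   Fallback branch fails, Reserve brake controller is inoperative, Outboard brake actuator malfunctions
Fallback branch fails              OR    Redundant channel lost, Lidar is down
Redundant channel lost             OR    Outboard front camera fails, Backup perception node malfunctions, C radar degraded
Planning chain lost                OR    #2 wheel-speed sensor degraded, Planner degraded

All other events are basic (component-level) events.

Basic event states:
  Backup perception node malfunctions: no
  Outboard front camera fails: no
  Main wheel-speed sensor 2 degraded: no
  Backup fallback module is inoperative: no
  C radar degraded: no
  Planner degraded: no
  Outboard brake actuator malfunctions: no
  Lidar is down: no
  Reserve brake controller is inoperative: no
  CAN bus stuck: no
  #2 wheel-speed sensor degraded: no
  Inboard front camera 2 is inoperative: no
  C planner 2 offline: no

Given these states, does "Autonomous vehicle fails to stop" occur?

Planning chain lost [OR]: #2 wheel-speed sensor degraded=not, Planner degraded=not → no input occurs → does not occur.
Redundant channel lost [OR]: Outboard front camera fails=not, Backup perception node malfunctions=not, C radar degraded=not → no input occurs → does not occur.
Fallback branch fails [OR]: Redundant channel lost=not, Lidar is down=not → no input occurs → does not occur.
Perception stack inoperative [AND]: Fallback branch fails=not, Reserve brake controller is inoperative=not, Outboard brake actuator malfunctions=not → not all inputs occur → does not occur.
Brake command lost [OR]: CAN bus stuck=not, Backup fallback module is inoperative=not, Main wheel-speed sensor 2 degraded=not, C planner 2 offline=not → no input occurs → does not occur.
Actuation path inoperative [OR]: Planning chain lost=not, Perception stack inoperative=not, Brake command lost=not → no input occurs → does not occur.
Autonomous vehicle fails to stop [OR]: Actuation path inoperative=not, Inboard front camera 2 is inoperative=not → no input occurs → does not occur.

No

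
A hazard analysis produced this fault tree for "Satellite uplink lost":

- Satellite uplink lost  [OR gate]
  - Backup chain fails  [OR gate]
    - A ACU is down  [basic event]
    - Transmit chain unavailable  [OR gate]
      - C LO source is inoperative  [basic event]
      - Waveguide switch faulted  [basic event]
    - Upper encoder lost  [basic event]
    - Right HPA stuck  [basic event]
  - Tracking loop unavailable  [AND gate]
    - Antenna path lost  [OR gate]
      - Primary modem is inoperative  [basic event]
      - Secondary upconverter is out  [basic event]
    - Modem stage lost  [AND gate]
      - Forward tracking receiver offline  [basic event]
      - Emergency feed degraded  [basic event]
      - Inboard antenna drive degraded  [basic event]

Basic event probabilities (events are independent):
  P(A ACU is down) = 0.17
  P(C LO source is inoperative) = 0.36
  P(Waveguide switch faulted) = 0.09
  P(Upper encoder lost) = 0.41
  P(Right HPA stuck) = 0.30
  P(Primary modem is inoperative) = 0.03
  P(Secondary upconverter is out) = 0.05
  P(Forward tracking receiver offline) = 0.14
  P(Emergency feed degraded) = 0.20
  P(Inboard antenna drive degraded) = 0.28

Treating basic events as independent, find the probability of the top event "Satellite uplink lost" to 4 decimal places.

0.8005

P(Transmit chain unavailable) [OR] = 1 − (1−0.36) × (1−0.09) = 0.417600
P(Backup chain fails) [OR] = 1 − (1−0.17) × (1−0.417600) × (1−0.41) × (1−0.30) = 0.800359
P(Antenna path lost) [OR] = 1 − (1−0.03) × (1−0.05) = 0.078500
P(Modem stage lost) [AND] = 0.14 × 0.20 × 0.28 = 0.007840
P(Tracking loop unavailable) [AND] = 0.078500 × 0.007840 = 0.000615
P(Satellite uplink lost) [OR] = 1 − (1−0.800359) × (1−0.000615) = 0.800482
Rounded to 4 decimal places: P(Satellite uplink lost) ≈ 0.8005.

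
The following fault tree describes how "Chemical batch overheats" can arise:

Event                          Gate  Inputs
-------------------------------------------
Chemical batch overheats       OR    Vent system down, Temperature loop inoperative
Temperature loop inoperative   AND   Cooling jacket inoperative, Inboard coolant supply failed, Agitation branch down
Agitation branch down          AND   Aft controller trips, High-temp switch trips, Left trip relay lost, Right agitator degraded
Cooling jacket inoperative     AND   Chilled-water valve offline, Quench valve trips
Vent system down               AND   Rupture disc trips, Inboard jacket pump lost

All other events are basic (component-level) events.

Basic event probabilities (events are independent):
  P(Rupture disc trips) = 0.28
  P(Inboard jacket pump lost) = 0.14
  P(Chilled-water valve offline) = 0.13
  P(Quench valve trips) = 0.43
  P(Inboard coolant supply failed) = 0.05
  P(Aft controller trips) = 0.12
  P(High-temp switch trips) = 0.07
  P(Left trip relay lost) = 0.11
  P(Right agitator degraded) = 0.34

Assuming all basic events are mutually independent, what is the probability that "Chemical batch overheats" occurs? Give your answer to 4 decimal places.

P(Vent system down) [AND] = 0.28 × 0.14 = 0.039200
P(Cooling jacket inoperative) [AND] = 0.13 × 0.43 = 0.055900
P(Agitation branch down) [AND] = 0.12 × 0.07 × 0.11 × 0.34 = 0.000314
P(Temperature loop inoperative) [AND] = 0.055900 × 0.05 × 0.000314 = 0.000001
P(Chemical batch overheats) [OR] = 1 − (1−0.039200) × (1−0.000001) = 0.039201
Rounded to 4 decimal places: P(Chemical batch overheats) ≈ 0.0392.

0.0392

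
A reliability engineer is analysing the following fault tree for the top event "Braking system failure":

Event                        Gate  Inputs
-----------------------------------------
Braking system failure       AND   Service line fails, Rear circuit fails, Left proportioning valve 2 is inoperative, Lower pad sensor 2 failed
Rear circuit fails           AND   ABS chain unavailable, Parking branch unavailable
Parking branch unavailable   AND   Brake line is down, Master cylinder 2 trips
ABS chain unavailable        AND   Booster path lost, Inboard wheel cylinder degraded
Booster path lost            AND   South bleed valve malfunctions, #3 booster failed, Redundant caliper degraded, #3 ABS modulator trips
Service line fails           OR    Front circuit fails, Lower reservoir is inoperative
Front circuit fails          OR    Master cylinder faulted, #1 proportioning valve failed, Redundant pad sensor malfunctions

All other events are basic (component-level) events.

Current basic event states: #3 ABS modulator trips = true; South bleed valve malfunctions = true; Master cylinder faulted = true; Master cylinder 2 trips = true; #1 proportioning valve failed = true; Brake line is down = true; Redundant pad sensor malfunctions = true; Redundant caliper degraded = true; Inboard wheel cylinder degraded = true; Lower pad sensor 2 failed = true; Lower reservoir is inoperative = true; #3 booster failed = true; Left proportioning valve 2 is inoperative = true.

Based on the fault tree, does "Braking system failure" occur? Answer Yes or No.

Yes

Front circuit fails [OR]: Master cylinder faulted=occurs, #1 proportioning valve failed=occurs, Redundant pad sensor malfunctions=occurs → at least one input occurs → occurs.
Service line fails [OR]: Front circuit fails=occurs, Lower reservoir is inoperative=occurs → at least one input occurs → occurs.
Booster path lost [AND]: South bleed valve malfunctions=occurs, #3 booster failed=occurs, Redundant caliper degraded=occurs, #3 ABS modulator trips=occurs → all inputs occur → occurs.
ABS chain unavailable [AND]: Booster path lost=occurs, Inboard wheel cylinder degraded=occurs → all inputs occur → occurs.
Parking branch unavailable [AND]: Brake line is down=occurs, Master cylinder 2 trips=occurs → all inputs occur → occurs.
Rear circuit fails [AND]: ABS chain unavailable=occurs, Parking branch unavailable=occurs → all inputs occur → occurs.
Braking system failure [AND]: Service line fails=occurs, Rear circuit fails=occurs, Left proportioning valve 2 is inoperative=occurs, Lower pad sensor 2 failed=occurs → all inputs occur → occurs.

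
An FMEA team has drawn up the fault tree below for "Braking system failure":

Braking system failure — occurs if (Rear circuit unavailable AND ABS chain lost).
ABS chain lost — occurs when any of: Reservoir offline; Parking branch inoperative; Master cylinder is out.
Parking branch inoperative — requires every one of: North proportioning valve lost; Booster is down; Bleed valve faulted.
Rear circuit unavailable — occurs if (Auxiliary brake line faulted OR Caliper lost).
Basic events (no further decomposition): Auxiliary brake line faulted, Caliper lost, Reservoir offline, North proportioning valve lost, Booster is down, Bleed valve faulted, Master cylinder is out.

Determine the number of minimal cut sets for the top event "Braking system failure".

6

Rear circuit unavailable [OR]: union of children's cut sets → 2 cut set(s).
Parking branch inoperative [AND]: one cut set from each child combined → 1 × 1 × 1 = 1 cut set(s).
ABS chain lost [OR]: union of children's cut sets → 3 cut set(s).
Braking system failure [AND]: one cut set from each child combined → 2 × 3 = 6 cut set(s).
Minimal cut sets: {Auxiliary brake line faulted, Reservoir offline}; {Auxiliary brake line faulted, Bleed valve faulted, Booster is down, North proportioning valve lost}; {Auxiliary brake line faulted, Master cylinder is out}; {Caliper lost, Reservoir offline}; {Bleed valve faulted, Booster is down, Caliper lost, North proportioning valve lost}; {Caliper lost, Master cylinder is out}.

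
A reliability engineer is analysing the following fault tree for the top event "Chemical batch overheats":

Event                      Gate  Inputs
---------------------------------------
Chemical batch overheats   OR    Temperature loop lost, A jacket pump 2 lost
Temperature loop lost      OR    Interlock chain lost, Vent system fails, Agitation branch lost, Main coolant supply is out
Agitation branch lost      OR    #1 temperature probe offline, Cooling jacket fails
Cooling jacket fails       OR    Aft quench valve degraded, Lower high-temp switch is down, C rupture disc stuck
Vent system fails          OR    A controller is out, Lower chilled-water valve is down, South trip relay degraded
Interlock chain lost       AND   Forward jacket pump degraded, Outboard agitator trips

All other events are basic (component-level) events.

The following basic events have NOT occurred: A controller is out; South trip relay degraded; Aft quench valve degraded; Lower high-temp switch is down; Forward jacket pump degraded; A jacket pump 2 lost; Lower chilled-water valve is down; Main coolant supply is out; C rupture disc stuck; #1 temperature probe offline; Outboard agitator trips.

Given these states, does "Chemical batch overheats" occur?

Interlock chain lost [AND]: Forward jacket pump degraded=not, Outboard agitator trips=not → not all inputs occur → does not occur.
Vent system fails [OR]: A controller is out=not, Lower chilled-water valve is down=not, South trip relay degraded=not → no input occurs → does not occur.
Cooling jacket fails [OR]: Aft quench valve degraded=not, Lower high-temp switch is down=not, C rupture disc stuck=not → no input occurs → does not occur.
Agitation branch lost [OR]: #1 temperature probe offline=not, Cooling jacket fails=not → no input occurs → does not occur.
Temperature loop lost [OR]: Interlock chain lost=not, Vent system fails=not, Agitation branch lost=not, Main coolant supply is out=not → no input occurs → does not occur.
Chemical batch overheats [OR]: Temperature loop lost=not, A jacket pump 2 lost=not → no input occurs → does not occur.

No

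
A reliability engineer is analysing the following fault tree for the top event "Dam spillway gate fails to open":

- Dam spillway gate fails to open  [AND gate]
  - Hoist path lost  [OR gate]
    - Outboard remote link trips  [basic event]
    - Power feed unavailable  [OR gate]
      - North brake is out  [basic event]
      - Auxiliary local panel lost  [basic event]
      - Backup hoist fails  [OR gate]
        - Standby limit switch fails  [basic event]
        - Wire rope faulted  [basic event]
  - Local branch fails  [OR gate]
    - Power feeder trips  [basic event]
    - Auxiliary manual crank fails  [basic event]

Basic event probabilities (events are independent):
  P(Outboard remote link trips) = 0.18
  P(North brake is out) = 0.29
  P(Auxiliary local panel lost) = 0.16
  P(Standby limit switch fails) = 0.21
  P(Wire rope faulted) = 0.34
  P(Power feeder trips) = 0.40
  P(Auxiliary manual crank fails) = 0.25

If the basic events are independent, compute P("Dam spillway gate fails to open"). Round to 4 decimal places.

0.4098

P(Backup hoist fails) [OR] = 1 − (1−0.21) × (1−0.34) = 0.478600
P(Power feed unavailable) [OR] = 1 − (1−0.29) × (1−0.16) × (1−0.478600) = 0.689037
P(Hoist path lost) [OR] = 1 − (1−0.18) × (1−0.689037) = 0.745010
P(Local branch fails) [OR] = 1 − (1−0.40) × (1−0.25) = 0.550000
P(Dam spillway gate fails to open) [AND] = 0.745010 × 0.550000 = 0.409756
Rounded to 4 decimal places: P(Dam spillway gate fails to open) ≈ 0.4098.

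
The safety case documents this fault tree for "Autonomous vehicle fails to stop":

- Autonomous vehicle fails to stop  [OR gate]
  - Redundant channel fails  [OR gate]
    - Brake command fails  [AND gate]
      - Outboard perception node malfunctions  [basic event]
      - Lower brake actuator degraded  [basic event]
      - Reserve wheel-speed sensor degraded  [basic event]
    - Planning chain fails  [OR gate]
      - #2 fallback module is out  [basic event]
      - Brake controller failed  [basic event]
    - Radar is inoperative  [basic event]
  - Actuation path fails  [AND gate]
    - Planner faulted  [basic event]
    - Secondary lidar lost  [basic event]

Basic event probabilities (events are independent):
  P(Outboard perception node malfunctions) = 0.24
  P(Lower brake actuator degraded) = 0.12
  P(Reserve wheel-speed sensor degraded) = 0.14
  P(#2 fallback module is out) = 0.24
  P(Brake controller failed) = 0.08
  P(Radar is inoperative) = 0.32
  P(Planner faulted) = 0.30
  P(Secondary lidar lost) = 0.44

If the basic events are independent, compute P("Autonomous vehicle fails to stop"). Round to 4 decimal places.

0.5890

P(Brake command fails) [AND] = 0.24 × 0.12 × 0.14 = 0.004032
P(Planning chain fails) [OR] = 1 − (1−0.24) × (1−0.08) = 0.300800
P(Redundant channel fails) [OR] = 1 − (1−0.004032) × (1−0.300800) × (1−0.32) = 0.526461
P(Actuation path fails) [AND] = 0.30 × 0.44 = 0.132000
P(Autonomous vehicle fails to stop) [OR] = 1 − (1−0.526461) × (1−0.132000) = 0.588968
Rounded to 4 decimal places: P(Autonomous vehicle fails to stop) ≈ 0.5890.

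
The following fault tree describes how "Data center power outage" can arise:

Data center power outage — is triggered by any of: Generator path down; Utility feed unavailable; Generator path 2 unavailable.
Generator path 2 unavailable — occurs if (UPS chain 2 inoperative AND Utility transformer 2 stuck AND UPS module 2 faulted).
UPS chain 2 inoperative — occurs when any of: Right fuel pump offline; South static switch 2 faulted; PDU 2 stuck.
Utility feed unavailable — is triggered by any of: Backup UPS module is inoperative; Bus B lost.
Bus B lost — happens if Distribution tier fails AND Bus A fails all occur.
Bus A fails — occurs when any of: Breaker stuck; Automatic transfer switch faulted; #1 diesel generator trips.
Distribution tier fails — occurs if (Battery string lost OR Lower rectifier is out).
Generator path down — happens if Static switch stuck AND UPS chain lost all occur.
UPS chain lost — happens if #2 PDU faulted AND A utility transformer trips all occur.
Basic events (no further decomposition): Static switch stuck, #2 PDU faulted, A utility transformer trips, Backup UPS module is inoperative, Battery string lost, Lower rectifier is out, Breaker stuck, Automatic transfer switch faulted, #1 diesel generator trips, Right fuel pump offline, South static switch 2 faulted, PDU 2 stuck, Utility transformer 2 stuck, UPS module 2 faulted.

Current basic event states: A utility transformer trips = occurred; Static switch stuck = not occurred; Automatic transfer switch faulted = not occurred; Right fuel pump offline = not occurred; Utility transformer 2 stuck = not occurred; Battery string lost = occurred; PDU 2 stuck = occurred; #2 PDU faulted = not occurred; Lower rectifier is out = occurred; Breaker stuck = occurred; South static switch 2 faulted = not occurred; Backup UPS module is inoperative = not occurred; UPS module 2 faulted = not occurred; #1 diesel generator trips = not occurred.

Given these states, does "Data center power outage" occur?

UPS chain lost [AND]: #2 PDU faulted=not, A utility transformer trips=occurs → not all inputs occur → does not occur.
Generator path down [AND]: Static switch stuck=not, UPS chain lost=not → not all inputs occur → does not occur.
Distribution tier fails [OR]: Battery string lost=occurs, Lower rectifier is out=occurs → at least one input occurs → occurs.
Bus A fails [OR]: Breaker stuck=occurs, Automatic transfer switch faulted=not, #1 diesel generator trips=not → at least one input occurs → occurs.
Bus B lost [AND]: Distribution tier fails=occurs, Bus A fails=occurs → all inputs occur → occurs.
Utility feed unavailable [OR]: Backup UPS module is inoperative=not, Bus B lost=occurs → at least one input occurs → occurs.
UPS chain 2 inoperative [OR]: Right fuel pump offline=not, South static switch 2 faulted=not, PDU 2 stuck=occurs → at least one input occurs → occurs.
Generator path 2 unavailable [AND]: UPS chain 2 inoperative=occurs, Utility transformer 2 stuck=not, UPS module 2 faulted=not → not all inputs occur → does not occur.
Data center power outage [OR]: Generator path down=not, Utility feed unavailable=occurs, Generator path 2 unavailable=not → at least one input occurs → occurs.

Yes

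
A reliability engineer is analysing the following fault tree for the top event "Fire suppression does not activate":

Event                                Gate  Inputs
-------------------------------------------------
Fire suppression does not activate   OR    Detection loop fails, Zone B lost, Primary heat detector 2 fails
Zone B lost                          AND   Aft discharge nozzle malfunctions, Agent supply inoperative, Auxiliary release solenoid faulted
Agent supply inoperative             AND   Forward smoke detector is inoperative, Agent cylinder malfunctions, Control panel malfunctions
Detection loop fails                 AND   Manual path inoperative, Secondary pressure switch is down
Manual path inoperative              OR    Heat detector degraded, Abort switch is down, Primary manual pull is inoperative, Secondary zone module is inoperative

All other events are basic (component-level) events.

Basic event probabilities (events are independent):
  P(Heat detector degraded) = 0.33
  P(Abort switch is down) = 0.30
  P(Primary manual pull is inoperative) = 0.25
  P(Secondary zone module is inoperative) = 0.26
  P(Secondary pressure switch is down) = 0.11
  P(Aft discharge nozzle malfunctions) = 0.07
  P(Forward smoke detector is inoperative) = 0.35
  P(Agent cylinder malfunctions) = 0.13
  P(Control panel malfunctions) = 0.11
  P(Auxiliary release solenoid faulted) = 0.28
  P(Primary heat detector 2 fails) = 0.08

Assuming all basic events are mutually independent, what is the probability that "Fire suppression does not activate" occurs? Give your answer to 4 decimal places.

P(Manual path inoperative) [OR] = 1 − (1−0.33) × (1−0.30) × (1−0.25) × (1−0.26) = 0.739705
P(Detection loop fails) [AND] = 0.739705 × 0.11 = 0.081368
P(Agent supply inoperative) [AND] = 0.35 × 0.13 × 0.11 = 0.005005
P(Zone B lost) [AND] = 0.07 × 0.005005 × 0.28 = 0.000098
P(Fire suppression does not activate) [OR] = 1 − (1−0.081368) × (1−0.000098) × (1−0.08) = 0.154941
Rounded to 4 decimal places: P(Fire suppression does not activate) ≈ 0.1549.

0.1549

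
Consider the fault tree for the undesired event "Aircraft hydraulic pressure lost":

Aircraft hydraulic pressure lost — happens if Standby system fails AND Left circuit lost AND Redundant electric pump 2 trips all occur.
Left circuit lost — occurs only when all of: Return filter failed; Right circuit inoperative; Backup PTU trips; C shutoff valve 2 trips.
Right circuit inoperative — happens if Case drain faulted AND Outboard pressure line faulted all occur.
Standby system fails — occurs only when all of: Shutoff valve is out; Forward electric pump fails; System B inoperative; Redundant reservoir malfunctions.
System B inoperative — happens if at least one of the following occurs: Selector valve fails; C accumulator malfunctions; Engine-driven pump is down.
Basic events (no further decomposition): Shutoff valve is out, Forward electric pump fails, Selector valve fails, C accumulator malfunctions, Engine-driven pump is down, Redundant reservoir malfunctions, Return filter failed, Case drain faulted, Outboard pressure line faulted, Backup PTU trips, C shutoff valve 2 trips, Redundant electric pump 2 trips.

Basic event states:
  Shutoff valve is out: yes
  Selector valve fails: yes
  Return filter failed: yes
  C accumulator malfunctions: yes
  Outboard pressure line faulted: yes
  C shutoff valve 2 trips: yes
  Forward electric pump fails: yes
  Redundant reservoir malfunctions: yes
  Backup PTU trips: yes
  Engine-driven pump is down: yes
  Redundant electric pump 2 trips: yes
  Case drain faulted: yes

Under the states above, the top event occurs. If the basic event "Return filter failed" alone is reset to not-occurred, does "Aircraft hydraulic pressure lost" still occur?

Counterfactual: set "Return filter failed" to not occurred.
System B inoperative [OR]: Selector valve fails=occurs, C accumulator malfunctions=occurs, Engine-driven pump is down=occurs → at least one input occurs → occurs.
Standby system fails [AND]: Shutoff valve is out=occurs, Forward electric pump fails=occurs, System B inoperative=occurs, Redundant reservoir malfunctions=occurs → all inputs occur → occurs.
Right circuit inoperative [AND]: Case drain faulted=occurs, Outboard pressure line faulted=occurs → all inputs occur → occurs.
Left circuit lost [AND]: Return filter failed=not, Right circuit inoperative=occurs, Backup PTU trips=occurs, C shutoff valve 2 trips=occurs → not all inputs occur → does not occur.
Aircraft hydraulic pressure lost [AND]: Standby system fails=occurs, Left circuit lost=not, Redundant electric pump 2 trips=occurs → not all inputs occur → does not occur.

No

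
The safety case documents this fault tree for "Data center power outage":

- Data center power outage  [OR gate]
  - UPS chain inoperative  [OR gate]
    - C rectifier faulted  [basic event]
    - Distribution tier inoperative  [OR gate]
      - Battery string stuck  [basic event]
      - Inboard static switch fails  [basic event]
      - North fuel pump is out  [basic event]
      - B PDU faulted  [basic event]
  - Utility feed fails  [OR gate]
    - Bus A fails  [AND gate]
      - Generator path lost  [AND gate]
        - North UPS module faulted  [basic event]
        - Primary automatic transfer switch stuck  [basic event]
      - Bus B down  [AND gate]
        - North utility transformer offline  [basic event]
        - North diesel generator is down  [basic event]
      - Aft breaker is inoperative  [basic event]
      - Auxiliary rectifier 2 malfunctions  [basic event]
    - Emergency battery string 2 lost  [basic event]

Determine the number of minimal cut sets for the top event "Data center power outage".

Distribution tier inoperative [OR]: union of children's cut sets → 4 cut set(s).
UPS chain inoperative [OR]: union of children's cut sets → 5 cut set(s).
Generator path lost [AND]: one cut set from each child combined → 1 × 1 = 1 cut set(s).
Bus B down [AND]: one cut set from each child combined → 1 × 1 = 1 cut set(s).
Bus A fails [AND]: one cut set from each child combined → 1 × 1 × 1 × 1 = 1 cut set(s).
Utility feed fails [OR]: union of children's cut sets → 2 cut set(s).
Data center power outage [OR]: union of children's cut sets → 7 cut set(s).
Minimal cut sets: {C rectifier faulted}; {Battery string stuck}; {Inboard static switch fails}; {North fuel pump is out}; {B PDU faulted}; {Aft breaker is inoperative, Auxiliary rectifier 2 malfunctions, North UPS module faulted, North diesel generator is down, North utility transformer offline, Primary automatic transfer switch stuck}; {Emergency battery string 2 lost}.

7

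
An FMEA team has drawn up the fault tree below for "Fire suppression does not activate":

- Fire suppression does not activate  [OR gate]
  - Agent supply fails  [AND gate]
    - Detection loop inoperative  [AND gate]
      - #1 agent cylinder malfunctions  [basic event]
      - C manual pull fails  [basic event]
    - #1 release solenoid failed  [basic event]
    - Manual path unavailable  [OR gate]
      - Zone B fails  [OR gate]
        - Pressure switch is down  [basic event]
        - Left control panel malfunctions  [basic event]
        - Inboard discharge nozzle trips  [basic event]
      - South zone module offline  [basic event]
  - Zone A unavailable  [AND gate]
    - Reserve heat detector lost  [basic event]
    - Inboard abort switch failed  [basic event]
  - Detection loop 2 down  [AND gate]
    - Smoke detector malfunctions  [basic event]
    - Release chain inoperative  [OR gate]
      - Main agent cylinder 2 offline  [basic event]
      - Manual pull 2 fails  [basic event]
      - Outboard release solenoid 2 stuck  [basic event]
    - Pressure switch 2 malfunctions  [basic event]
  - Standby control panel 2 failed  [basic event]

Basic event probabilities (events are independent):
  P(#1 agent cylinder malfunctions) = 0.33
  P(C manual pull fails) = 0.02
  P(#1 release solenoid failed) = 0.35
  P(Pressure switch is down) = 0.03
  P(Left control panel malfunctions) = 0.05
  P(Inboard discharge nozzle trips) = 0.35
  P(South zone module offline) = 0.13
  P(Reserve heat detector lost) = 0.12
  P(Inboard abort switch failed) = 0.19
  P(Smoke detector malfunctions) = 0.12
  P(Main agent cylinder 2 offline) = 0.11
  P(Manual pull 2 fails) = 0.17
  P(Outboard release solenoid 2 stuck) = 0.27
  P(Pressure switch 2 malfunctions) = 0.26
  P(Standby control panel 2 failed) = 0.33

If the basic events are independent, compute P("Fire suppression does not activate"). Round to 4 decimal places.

P(Detection loop inoperative) [AND] = 0.33 × 0.02 = 0.006600
P(Zone B fails) [OR] = 1 − (1−0.03) × (1−0.05) × (1−0.35) = 0.401025
P(Manual path unavailable) [OR] = 1 − (1−0.401025) × (1−0.13) = 0.478892
P(Agent supply fails) [AND] = 0.006600 × 0.35 × 0.478892 = 0.001106
P(Zone A unavailable) [AND] = 0.12 × 0.19 = 0.022800
P(Release chain inoperative) [OR] = 1 − (1−0.11) × (1−0.17) × (1−0.27) = 0.460749
P(Detection loop 2 down) [AND] = 0.12 × 0.460749 × 0.26 = 0.014375
P(Fire suppression does not activate) [OR] = 1 − (1−0.001106) × (1−0.022800) × (1−0.014375) × (1−0.33) = 0.355401
Rounded to 4 decimal places: P(Fire suppression does not activate) ≈ 0.3554.

0.3554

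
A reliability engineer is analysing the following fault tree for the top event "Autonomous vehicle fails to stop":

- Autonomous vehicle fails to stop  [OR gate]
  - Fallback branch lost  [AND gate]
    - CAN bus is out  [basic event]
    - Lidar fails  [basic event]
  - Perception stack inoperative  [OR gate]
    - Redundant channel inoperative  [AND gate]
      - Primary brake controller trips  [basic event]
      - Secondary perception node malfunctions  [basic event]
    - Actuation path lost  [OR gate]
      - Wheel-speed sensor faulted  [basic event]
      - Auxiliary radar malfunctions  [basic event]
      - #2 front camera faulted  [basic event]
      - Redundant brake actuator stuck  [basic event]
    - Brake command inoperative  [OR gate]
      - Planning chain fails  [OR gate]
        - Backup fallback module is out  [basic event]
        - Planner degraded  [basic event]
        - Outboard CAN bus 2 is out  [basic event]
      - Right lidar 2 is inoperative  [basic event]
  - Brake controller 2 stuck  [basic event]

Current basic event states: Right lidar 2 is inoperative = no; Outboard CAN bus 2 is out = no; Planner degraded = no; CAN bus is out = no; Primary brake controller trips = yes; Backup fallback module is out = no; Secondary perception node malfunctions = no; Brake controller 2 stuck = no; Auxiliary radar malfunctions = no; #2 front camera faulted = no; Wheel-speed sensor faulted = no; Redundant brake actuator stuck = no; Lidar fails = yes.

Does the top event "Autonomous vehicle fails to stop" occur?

No

Fallback branch lost [AND]: CAN bus is out=not, Lidar fails=occurs → not all inputs occur → does not occur.
Redundant channel inoperative [AND]: Primary brake controller trips=occurs, Secondary perception node malfunctions=not → not all inputs occur → does not occur.
Actuation path lost [OR]: Wheel-speed sensor faulted=not, Auxiliary radar malfunctions=not, #2 front camera faulted=not, Redundant brake actuator stuck=not → no input occurs → does not occur.
Planning chain fails [OR]: Backup fallback module is out=not, Planner degraded=not, Outboard CAN bus 2 is out=not → no input occurs → does not occur.
Brake command inoperative [OR]: Planning chain fails=not, Right lidar 2 is inoperative=not → no input occurs → does not occur.
Perception stack inoperative [OR]: Redundant channel inoperative=not, Actuation path lost=not, Brake command inoperative=not → no input occurs → does not occur.
Autonomous vehicle fails to stop [OR]: Fallback branch lost=not, Perception stack inoperative=not, Brake controller 2 stuck=not → no input occurs → does not occur.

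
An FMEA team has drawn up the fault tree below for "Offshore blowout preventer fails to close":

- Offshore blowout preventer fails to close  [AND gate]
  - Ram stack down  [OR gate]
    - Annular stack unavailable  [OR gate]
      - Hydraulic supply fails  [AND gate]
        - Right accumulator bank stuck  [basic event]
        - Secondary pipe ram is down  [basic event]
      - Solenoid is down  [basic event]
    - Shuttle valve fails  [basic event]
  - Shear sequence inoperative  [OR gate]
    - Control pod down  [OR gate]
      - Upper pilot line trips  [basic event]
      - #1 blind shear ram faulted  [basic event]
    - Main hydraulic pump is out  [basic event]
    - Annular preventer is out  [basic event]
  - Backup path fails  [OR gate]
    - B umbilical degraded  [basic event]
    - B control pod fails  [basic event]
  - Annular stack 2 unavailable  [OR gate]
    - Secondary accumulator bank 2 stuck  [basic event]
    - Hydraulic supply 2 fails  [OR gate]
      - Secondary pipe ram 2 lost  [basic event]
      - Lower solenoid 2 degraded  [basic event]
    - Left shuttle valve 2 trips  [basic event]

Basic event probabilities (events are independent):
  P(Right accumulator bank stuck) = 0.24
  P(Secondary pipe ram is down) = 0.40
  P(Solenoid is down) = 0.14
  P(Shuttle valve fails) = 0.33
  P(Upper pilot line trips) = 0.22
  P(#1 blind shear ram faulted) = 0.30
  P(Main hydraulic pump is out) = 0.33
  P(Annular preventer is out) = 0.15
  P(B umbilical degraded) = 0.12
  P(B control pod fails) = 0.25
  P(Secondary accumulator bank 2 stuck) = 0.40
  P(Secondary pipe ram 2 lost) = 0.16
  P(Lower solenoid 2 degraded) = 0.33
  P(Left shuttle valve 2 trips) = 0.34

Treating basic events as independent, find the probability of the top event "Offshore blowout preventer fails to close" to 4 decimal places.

0.0872

P(Hydraulic supply fails) [AND] = 0.24 × 0.40 = 0.096000
P(Annular stack unavailable) [OR] = 1 − (1−0.096000) × (1−0.14) = 0.222560
P(Ram stack down) [OR] = 1 − (1−0.222560) × (1−0.33) = 0.479115
P(Control pod down) [OR] = 1 − (1−0.22) × (1−0.30) = 0.454000
P(Shear sequence inoperative) [OR] = 1 − (1−0.454000) × (1−0.33) × (1−0.15) = 0.689053
P(Backup path fails) [OR] = 1 − (1−0.12) × (1−0.25) = 0.340000
P(Hydraulic supply 2 fails) [OR] = 1 − (1−0.16) × (1−0.33) = 0.437200
P(Annular stack 2 unavailable) [OR] = 1 − (1−0.40) × (1−0.437200) × (1−0.34) = 0.777131
P(Offshore blowout preventer fails to close) [AND] = 0.479115 × 0.689053 × 0.340000 × 0.777131 = 0.087230
Rounded to 4 decimal places: P(Offshore blowout preventer fails to close) ≈ 0.0872.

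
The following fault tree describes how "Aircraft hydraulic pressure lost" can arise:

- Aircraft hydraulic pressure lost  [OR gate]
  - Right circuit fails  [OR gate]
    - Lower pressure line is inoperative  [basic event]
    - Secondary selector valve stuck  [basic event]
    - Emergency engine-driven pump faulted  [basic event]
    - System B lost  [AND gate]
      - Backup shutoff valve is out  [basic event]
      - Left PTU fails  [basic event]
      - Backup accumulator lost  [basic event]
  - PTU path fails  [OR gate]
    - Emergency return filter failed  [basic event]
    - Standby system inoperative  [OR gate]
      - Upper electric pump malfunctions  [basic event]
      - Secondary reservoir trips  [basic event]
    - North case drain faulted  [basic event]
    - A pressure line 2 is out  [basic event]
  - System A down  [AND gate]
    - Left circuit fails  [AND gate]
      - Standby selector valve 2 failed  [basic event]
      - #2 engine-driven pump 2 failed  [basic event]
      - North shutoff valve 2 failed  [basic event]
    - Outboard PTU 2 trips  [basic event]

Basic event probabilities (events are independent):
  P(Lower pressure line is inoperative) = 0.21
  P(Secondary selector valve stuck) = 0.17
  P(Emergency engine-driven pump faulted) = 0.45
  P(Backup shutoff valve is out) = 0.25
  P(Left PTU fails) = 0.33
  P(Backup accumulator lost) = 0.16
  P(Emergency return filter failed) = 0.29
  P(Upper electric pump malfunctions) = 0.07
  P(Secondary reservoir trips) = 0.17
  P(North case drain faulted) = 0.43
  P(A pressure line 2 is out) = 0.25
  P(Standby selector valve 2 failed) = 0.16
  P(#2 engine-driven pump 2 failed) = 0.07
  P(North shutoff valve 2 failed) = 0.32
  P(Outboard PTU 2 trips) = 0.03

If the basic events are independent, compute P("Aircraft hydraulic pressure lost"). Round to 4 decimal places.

0.9166

P(System B lost) [AND] = 0.25 × 0.33 × 0.16 = 0.013200
P(Right circuit fails) [OR] = 1 − (1−0.21) × (1−0.17) × (1−0.45) × (1−0.013200) = 0.644125
P(Standby system inoperative) [OR] = 1 − (1−0.07) × (1−0.17) = 0.228100
P(PTU path fails) [OR] = 1 − (1−0.29) × (1−0.228100) × (1−0.43) × (1−0.25) = 0.765709
P(Left circuit fails) [AND] = 0.16 × 0.07 × 0.32 = 0.003584
P(System A down) [AND] = 0.003584 × 0.03 = 0.000108
P(Aircraft hydraulic pressure lost) [OR] = 1 − (1−0.644125) × (1−0.765709) × (1−0.000108) = 0.916631
Rounded to 4 decimal places: P(Aircraft hydraulic pressure lost) ≈ 0.9166.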